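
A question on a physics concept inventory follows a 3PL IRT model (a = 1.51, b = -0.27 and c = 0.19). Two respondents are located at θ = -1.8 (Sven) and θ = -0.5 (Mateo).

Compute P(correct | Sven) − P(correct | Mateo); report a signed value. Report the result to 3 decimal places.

P(θ) = c + (1 − c) · 1 / (1 + exp(−a(θ − b)))
P(Sven) = 0.2631  [exponent -2.3103]
P(Mateo) = 0.5254  [exponent -0.3473]
Difference = 0.2631 − 0.5254 = -0.2622

-0.262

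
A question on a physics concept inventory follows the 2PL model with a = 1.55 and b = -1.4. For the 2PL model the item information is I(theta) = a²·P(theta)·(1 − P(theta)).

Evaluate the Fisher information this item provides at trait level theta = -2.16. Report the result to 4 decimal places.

P = 1/(1+e^{1.1780}) = 0.2354
P(1−P) = 0.2354 × 0.7646 = 0.1800
I = a² × P(1−P) = 1.55² × 0.1800 = 0.43243

0.4324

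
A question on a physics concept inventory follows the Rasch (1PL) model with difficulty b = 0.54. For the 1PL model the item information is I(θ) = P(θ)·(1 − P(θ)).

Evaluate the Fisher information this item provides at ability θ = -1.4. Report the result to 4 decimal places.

P = 1/(1+e^{1.9400}) = 0.1256
P(1−P) = 0.1256 × 0.8744 = 0.1099
I = P(1−P) = 0.10986

0.1099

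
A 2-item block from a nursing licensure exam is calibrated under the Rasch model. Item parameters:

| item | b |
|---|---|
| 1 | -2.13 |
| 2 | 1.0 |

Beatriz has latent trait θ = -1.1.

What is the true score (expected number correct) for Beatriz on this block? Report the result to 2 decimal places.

0.85

P(θ) = 1 / (1 + exp(−(θ − b)))
P_1 = 1/(1+e^{-1.0300}) = 0.7369
P_2 = 1/(1+e^{2.1000}) = 0.1091
E[score] = 0.7369 + 0.1091 = 0.8460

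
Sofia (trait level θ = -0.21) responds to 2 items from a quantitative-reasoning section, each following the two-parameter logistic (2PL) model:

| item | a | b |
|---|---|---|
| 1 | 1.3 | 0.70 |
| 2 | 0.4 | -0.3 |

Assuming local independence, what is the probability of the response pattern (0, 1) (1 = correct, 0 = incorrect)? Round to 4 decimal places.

P(θ) = 1 / (1 + exp(−a(θ − b)))
P_1 = 1/(1+e^{1.1830}) = 0.2345
P_2 = 1/(1+e^{-0.0360}) = 0.5090
L = (1−P_1) × P_2 = 0.7655 × 0.5090 = 0.38963

0.3896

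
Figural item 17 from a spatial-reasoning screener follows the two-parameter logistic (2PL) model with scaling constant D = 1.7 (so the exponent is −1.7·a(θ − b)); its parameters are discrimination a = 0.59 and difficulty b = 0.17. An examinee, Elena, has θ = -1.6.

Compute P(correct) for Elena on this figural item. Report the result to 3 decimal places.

P(θ) = 1 / (1 + exp(−D·a(θ − b)))
Exponent: 1.7 × 0.59 × (-1.6 − 0.17) = -1.7753
1/(1 + e^{1.7753}) = 0.1449
P = 0.1449

0.145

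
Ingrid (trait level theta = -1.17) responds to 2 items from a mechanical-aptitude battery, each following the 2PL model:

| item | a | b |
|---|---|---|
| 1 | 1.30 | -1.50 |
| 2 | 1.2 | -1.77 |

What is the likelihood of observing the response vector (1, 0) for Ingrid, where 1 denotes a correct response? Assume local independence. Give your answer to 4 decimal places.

P(theta) = 1 / (1 + exp(−a(theta − b)))
P_1 = 1/(1+e^{-0.4290}) = 0.6056
P_2 = 1/(1+e^{-0.7200}) = 0.6726
L = P_1 × (1−P_2) = 0.6056 × 0.3274 = 0.19828

0.1983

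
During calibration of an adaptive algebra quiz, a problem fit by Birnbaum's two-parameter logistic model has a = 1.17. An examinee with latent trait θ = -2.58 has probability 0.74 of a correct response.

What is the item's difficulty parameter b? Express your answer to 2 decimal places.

-3.47

P(θ) = 1 / (1 + exp(−a(θ − b)))
logit(0.74) = ln(0.74/0.26) = 1.0460
b = θ − logit/(a) = -2.58 − 1.0460/1.1700 = -3.4740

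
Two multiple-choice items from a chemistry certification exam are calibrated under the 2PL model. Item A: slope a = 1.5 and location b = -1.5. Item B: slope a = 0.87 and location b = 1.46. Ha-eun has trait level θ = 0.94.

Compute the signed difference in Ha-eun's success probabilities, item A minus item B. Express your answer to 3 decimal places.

0.586

P(θ) = 1 / (1 + exp(−a(θ − b)))
P_A = 0.9749
P_B = 0.3888
P_A − P_B = 0.5861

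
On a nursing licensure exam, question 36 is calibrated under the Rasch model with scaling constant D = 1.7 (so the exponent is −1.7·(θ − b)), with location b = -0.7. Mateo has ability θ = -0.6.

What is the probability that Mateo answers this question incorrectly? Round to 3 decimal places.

P(θ) = 1 / (1 + exp(−D·(θ − b)))
Exponent: 1.7 × (-0.6 − (-0.7)) = 0.1700
1/(1 + e^{-0.1700}) = 0.5424
P = 0.5424
P(incorrect) = 1 − 0.5424 = 0.4576

0.458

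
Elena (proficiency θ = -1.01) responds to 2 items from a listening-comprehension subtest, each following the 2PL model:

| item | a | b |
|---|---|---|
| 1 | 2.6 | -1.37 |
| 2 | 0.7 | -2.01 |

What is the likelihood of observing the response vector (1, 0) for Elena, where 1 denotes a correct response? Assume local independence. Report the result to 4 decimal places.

P(θ) = 1 / (1 + exp(−a(θ − b)))
P_1 = 1/(1+e^{-0.9360}) = 0.7183
P_2 = 1/(1+e^{-0.7000}) = 0.6682
L = P_1 × (1−P_2) = 0.7183 × 0.3318 = 0.23834

0.2383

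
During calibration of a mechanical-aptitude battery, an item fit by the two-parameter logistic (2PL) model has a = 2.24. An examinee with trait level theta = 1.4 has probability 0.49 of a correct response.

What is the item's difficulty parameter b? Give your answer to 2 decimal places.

P(theta) = 1 / (1 + exp(−a(theta − b)))
logit(0.49) = ln(0.49/0.51) = -0.0400
b = theta − logit/(a) = 1.4 − (-0.0400)/2.2400 = 1.4179

1.42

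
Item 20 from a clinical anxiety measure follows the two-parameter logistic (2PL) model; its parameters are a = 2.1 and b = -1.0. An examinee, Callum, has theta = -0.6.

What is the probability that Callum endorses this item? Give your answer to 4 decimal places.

P(theta) = 1 / (1 + exp(−a(theta − b)))
Exponent: 2.1 × (-0.6 − (-1.0)) = 0.8400
1/(1 + e^{-0.8400}) = 0.6985

0.6985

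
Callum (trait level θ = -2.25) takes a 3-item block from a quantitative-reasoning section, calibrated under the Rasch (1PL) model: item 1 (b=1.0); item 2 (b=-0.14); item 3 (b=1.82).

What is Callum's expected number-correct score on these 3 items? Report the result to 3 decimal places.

P(θ) = 1 / (1 + exp(−(θ − b)))
P_1 = 1/(1+e^{3.2500}) = 0.0373
P_2 = 1/(1+e^{2.1100}) = 0.1081
P_3 = 1/(1+e^{4.0700}) = 0.0168
E[score] = 0.0373 + 0.1081 + 0.0168 = 0.1622

0.162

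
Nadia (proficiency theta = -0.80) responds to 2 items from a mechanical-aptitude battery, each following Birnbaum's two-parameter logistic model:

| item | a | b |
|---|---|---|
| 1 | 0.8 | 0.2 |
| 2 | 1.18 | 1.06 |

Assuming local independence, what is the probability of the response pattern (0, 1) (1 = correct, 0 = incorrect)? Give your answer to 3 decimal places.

0.069

P(theta) = 1 / (1 + exp(−a(theta − b)))
P_1 = 1/(1+e^{0.8000}) = 0.3100
P_2 = 1/(1+e^{2.1948}) = 0.1002
L = (1−P_1) × P_2 = 0.6900 × 0.1002 = 0.06915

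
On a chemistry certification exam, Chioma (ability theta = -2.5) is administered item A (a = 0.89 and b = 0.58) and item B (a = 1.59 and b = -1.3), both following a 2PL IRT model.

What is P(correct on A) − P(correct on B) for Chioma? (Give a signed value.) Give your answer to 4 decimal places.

-0.0686

P(theta) = 1 / (1 + exp(−a(theta − b)))
P_A = 0.0606
P_B = 0.1292
P_A − P_B = -0.0686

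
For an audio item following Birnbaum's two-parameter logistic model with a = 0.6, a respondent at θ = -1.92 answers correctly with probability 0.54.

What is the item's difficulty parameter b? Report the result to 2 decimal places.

-2.19

P(θ) = 1 / (1 + exp(−a(θ − b)))
logit(0.54) = ln(0.54/0.46) = 0.1603
b = θ − logit/(a) = -1.92 − 0.1603/0.6000 = -2.1872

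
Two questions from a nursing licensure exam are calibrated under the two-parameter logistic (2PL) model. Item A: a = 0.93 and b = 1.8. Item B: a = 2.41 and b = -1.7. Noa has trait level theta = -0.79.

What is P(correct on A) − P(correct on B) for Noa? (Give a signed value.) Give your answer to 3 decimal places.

-0.817

P(theta) = 1 / (1 + exp(−a(theta − b)))
P_A = 0.0825
P_B = 0.8996
P_A − P_B = -0.8171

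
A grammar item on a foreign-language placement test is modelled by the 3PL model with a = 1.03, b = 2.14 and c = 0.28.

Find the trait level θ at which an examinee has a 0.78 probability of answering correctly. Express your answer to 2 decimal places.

P(θ) = c + (1 − c) · 1 / (1 + exp(−a(θ − b)))
Remove guessing floor: (0.78 − 0.28)/(1 − 0.28) = 0.6944
logit = ln(0.6944/0.3056) = 0.8210
θ = b + logit/(a) = 2.14 + 0.8210/1.0300 = 2.9371

2.94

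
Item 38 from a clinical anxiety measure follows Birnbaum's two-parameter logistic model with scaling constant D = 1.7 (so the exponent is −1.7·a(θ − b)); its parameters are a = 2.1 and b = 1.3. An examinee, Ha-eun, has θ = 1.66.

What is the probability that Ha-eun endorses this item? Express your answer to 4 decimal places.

P(θ) = 1 / (1 + exp(−D·a(θ − b)))
Exponent: 1.7 × 2.1 × (1.66 − 1.3) = 1.2852
1/(1 + e^{-1.2852}) = 0.7833
P = 0.7833

0.7833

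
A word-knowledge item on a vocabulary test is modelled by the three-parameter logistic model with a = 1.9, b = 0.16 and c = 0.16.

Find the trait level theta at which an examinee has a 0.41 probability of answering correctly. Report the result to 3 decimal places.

P(theta) = c + (1 − c) · 1 / (1 + exp(−a(theta − b)))
Remove guessing floor: (0.41 − 0.16)/(1 − 0.16) = 0.2976
logit = ln(0.2976/0.7024) = -0.8587
theta = b + logit/(a) = 0.16 + (-0.8587)/1.9000 = -0.2919

-0.292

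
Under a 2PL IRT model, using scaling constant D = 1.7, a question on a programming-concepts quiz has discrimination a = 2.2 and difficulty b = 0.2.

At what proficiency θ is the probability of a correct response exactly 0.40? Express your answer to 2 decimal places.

P(θ) = 1 / (1 + exp(−D·a(θ − b)))
logit = ln(0.4000/0.6000) = -0.4055
θ = b + logit/(1.7·a) = 0.2 + (-0.4055)/3.7400 = 0.0916

0.09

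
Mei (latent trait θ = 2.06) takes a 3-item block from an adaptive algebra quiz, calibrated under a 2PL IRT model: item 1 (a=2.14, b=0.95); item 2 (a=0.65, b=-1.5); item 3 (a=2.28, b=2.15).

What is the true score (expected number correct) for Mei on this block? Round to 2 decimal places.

P(θ) = 1 / (1 + exp(−a(θ − b)))
P_1 = 1/(1+e^{-2.3754}) = 0.9149
P_2 = 1/(1+e^{-2.3140}) = 0.9100
P_3 = 1/(1+e^{0.2052}) = 0.4489
E[score] = 0.9149 + 0.9100 + 0.4489 = 2.2738

2.27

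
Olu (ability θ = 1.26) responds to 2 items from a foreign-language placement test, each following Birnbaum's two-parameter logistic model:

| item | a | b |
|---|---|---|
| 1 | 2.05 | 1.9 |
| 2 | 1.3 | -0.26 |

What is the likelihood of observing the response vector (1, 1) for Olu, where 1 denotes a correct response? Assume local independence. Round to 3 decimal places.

0.186

P(θ) = 1 / (1 + exp(−a(θ − b)))
P_1 = 1/(1+e^{1.3120}) = 0.2122
P_2 = 1/(1+e^{-1.9760}) = 0.8783
L = P_1 × P_2 = 0.2122 × 0.8783 = 0.18632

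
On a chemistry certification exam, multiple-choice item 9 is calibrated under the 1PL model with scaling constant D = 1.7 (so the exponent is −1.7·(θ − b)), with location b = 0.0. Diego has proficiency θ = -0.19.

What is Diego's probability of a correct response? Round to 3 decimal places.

0.420

P(θ) = 1 / (1 + exp(−D·(θ − b)))
Exponent: 1.7 × (-0.19 − 0.0) = -0.3230
1/(1 + e^{0.3230}) = 0.4199
P = 0.4199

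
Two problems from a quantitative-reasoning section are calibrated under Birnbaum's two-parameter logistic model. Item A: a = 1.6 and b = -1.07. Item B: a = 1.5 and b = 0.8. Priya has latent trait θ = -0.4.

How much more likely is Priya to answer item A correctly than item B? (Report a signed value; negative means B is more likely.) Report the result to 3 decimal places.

0.603

P(θ) = 1 / (1 + exp(−a(θ − b)))
P_A = 0.7450
P_B = 0.1419
P_A − P_B = 0.6031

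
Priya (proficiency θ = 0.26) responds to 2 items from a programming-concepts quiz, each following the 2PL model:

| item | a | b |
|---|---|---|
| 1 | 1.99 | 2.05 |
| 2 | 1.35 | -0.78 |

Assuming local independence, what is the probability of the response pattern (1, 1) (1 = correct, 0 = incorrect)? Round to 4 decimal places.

0.0222

P(θ) = 1 / (1 + exp(−a(θ − b)))
P_1 = 1/(1+e^{3.5621}) = 0.0276
P_2 = 1/(1+e^{-1.4040}) = 0.8028
L = P_1 × P_2 = 0.0276 × 0.8028 = 0.02215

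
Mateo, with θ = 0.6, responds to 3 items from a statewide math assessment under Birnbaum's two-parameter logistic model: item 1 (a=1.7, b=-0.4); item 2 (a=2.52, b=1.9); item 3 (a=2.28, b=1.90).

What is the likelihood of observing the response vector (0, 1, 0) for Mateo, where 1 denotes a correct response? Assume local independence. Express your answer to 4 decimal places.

0.0053

P(θ) = 1 / (1 + exp(−a(θ − b)))
P_1 = 1/(1+e^{-1.7000}) = 0.8455
P_2 = 1/(1+e^{3.2760}) = 0.0364
P_3 = 1/(1+e^{2.9640}) = 0.0491
L = (1−P_1) × P_2 × (1−P_3) = 0.1545 × 0.0364 × 0.9509 = 0.00535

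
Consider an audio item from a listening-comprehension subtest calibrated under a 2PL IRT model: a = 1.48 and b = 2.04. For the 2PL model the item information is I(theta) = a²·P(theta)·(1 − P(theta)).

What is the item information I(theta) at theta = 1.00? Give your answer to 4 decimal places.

P = 1/(1+e^{1.5392}) = 0.1767
P(1−P) = 0.1767 × 0.8233 = 0.1454
I = a² × P(1−P) = 1.48² × 0.1454 = 0.31858

0.3186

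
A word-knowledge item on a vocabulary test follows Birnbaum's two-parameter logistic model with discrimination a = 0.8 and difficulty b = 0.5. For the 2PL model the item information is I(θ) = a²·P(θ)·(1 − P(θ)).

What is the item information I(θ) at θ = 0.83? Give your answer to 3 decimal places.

P = 1/(1+e^{-0.2640}) = 0.5656
P(1−P) = 0.5656 × 0.4344 = 0.2457
I = a² × P(1−P) = 0.8² × 0.2457 = 0.15724

0.157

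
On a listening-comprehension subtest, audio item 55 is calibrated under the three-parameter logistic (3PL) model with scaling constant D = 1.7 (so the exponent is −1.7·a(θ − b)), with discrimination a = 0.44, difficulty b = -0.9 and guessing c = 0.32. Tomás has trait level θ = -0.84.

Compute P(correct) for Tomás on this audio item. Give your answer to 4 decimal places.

0.6676

P(θ) = c + (1 − c) · 1 / (1 + exp(−D·a(θ − b)))
Exponent: 1.7 × 0.44 × (-0.84 − (-0.9)) = 0.0449
1/(1 + e^{-0.0449}) = 0.5112
P = 0.32 + 0.68 × 0.5112 = 0.6676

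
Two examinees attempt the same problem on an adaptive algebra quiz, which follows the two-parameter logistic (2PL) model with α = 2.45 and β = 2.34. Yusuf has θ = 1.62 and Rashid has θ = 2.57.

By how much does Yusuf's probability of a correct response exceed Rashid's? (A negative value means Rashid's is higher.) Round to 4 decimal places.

-0.4910

P(θ) = 1 / (1 + exp(−α(θ − β)))
P(Yusuf) = 0.1463  [exponent -1.7640]
P(Rashid) = 0.6373  [exponent 0.5635]
Difference = 0.1463 − 0.6373 = -0.4910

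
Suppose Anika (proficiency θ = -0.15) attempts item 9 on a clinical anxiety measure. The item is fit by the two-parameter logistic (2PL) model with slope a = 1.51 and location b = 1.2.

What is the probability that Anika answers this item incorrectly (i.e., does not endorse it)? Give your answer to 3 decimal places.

0.885

P(θ) = 1 / (1 + exp(−a(θ − b)))
Exponent: 1.51 × (-0.15 − 1.2) = -2.0385
1/(1 + e^{2.0385}) = 0.1152
P(incorrect) = 1 − 0.1152 = 0.8848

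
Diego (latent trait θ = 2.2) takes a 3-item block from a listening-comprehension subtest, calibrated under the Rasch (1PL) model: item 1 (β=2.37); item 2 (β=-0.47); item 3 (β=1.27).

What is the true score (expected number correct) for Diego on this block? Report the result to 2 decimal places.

2.11

P(θ) = 1 / (1 + exp(−(θ − β)))
P_1 = 1/(1+e^{0.1700}) = 0.4576
P_2 = 1/(1+e^{-2.6700}) = 0.9352
P_3 = 1/(1+e^{-0.9300}) = 0.7171
E[score] = 0.4576 + 0.9352 + 0.7171 = 2.1099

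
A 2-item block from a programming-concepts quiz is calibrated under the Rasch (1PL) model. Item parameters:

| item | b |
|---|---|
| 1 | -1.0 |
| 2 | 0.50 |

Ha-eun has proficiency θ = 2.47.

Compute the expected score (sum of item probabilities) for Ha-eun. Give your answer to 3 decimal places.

1.847

P(θ) = 1 / (1 + exp(−(θ − b)))
P_1 = 1/(1+e^{-3.4700}) = 0.9698
P_2 = 1/(1+e^{-1.9700}) = 0.8776
E[score] = 0.9698 + 0.8776 = 1.8474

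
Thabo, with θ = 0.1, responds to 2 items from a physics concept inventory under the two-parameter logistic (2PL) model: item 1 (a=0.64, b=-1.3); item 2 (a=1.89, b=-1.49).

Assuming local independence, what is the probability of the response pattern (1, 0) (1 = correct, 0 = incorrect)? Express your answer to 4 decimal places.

0.0335

P(θ) = 1 / (1 + exp(−a(θ − b)))
P_1 = 1/(1+e^{-0.8960}) = 0.7101
P_2 = 1/(1+e^{-3.0051}) = 0.9528
L = P_1 × (1−P_2) = 0.7101 × 0.0472 = 0.03352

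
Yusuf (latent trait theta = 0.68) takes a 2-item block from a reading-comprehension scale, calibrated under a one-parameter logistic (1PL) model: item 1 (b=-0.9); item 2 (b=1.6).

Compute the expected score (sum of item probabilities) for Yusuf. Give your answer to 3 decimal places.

1.114

P(theta) = 1 / (1 + exp(−(theta − b)))
P_1 = 1/(1+e^{-1.5800}) = 0.8292
P_2 = 1/(1+e^{0.9200}) = 0.2850
E[score] = 0.8292 + 0.2850 = 1.1142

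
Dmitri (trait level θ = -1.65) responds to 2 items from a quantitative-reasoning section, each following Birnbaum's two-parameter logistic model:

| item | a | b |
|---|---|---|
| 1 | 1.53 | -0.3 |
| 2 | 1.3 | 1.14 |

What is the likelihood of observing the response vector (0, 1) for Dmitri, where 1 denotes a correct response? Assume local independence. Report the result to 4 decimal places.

0.0230

P(θ) = 1 / (1 + exp(−a(θ − b)))
P_1 = 1/(1+e^{2.0655}) = 0.1125
P_2 = 1/(1+e^{3.6270}) = 0.0259
L = (1−P_1) × P_2 = 0.8875 × 0.0259 = 0.02299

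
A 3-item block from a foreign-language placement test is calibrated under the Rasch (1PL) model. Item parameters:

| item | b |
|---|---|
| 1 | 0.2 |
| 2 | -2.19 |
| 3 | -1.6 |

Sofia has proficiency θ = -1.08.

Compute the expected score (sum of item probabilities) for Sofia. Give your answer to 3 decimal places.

1.597

P(θ) = 1 / (1 + exp(−(θ − b)))
P_1 = 1/(1+e^{1.2800}) = 0.2176
P_2 = 1/(1+e^{-1.1100}) = 0.7521
P_3 = 1/(1+e^{-0.5200}) = 0.6271
E[score] = 0.2176 + 0.7521 + 0.6271 = 1.5968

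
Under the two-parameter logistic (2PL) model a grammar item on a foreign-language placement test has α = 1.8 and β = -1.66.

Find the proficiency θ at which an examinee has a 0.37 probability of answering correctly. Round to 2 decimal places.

P(θ) = 1 / (1 + exp(−α(θ − β)))
logit = ln(0.3700/0.6300) = -0.5322
θ = β + logit/(α) = -1.66 + (-0.5322)/1.8000 = -1.9557

-1.96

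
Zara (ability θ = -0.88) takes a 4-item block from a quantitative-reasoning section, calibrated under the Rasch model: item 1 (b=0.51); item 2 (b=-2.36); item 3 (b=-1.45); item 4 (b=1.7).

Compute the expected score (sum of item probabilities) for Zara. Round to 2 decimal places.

1.72

P(θ) = 1 / (1 + exp(−(θ − b)))
P_1 = 1/(1+e^{1.3900}) = 0.1994
P_2 = 1/(1+e^{-1.4800}) = 0.8146
P_3 = 1/(1+e^{-0.5700}) = 0.6388
P_4 = 1/(1+e^{2.5800}) = 0.0704
E[score] = 0.1994 + 0.8146 + 0.6388 + 0.0704 = 1.7232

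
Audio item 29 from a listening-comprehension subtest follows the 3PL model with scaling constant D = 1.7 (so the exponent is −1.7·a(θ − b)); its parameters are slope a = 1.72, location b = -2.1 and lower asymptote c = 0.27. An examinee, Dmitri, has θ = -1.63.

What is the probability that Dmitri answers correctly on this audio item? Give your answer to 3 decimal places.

P(θ) = c + (1 − c) · 1 / (1 + exp(−D·a(θ − b)))
Exponent: 1.7 × 1.72 × (-1.63 − (-2.1)) = 1.3743
1/(1 + e^{-1.3743}) = 0.7981
P = 0.27 + 0.73 × 0.7981 = 0.8526

0.853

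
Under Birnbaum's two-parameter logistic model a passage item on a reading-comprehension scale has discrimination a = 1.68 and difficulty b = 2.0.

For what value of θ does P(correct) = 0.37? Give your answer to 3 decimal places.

P(θ) = 1 / (1 + exp(−a(θ − b)))
logit = ln(0.3700/0.6300) = -0.5322
θ = b + logit/(a) = 2.0 + (-0.5322)/1.6800 = 1.6832

1.683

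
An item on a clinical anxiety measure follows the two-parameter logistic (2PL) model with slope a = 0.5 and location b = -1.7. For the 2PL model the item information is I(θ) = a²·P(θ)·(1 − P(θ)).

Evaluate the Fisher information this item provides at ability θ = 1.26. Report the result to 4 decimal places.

0.0378

P = 1/(1+e^{-1.4800}) = 0.8146
P(1−P) = 0.8146 × 0.1854 = 0.1510
I = a² × P(1−P) = 0.5² × 0.1510 = 0.03776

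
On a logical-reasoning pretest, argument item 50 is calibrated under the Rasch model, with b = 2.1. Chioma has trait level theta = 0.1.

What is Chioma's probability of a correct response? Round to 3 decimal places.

0.119

P(theta) = 1 / (1 + exp(−(theta − b)))
Exponent: (0.1 − 2.1) = -2.0000
1/(1 + e^{2.0000}) = 0.1192
P = 0.1192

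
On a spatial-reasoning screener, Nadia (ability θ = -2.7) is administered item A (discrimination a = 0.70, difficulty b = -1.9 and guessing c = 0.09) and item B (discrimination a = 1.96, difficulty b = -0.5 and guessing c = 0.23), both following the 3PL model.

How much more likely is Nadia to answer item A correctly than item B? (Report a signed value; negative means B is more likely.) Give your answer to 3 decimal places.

P(θ) = c + (1 − c) · 1 / (1 + exp(−a(θ − b)))
P_A = 0.4208
P_B = 0.2402
P_A − P_B = 0.1806

0.181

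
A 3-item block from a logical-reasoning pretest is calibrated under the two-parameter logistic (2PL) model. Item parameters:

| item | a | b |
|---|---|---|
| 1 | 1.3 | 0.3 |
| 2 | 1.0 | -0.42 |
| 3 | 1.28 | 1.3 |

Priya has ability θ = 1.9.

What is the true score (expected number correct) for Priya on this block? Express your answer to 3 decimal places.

2.483

P(θ) = 1 / (1 + exp(−a(θ − b)))
P_1 = 1/(1+e^{-2.0800}) = 0.8889
P_2 = 1/(1+e^{-2.3200}) = 0.9105
P_3 = 1/(1+e^{-0.7680}) = 0.6831
E[score] = 0.8889 + 0.9105 + 0.6831 = 2.4826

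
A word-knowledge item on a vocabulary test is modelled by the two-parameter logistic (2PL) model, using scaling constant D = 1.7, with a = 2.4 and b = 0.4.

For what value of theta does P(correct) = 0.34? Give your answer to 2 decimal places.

0.24

P(theta) = 1 / (1 + exp(−D·a(theta − b)))
logit = ln(0.3400/0.6600) = -0.6633
theta = b + logit/(1.7·a) = 0.4 + (-0.6633)/4.0800 = 0.2374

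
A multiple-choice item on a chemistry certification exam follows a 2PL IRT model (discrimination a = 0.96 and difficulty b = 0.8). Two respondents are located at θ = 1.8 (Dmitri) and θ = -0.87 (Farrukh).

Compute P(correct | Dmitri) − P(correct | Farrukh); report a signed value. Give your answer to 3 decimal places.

P(θ) = 1 / (1 + exp(−a(θ − b)))
P(Dmitri) = 0.7231  [exponent 0.9600]
P(Farrukh) = 0.1675  [exponent -1.6032]
Difference = 0.7231 − 0.1675 = 0.5556

0.556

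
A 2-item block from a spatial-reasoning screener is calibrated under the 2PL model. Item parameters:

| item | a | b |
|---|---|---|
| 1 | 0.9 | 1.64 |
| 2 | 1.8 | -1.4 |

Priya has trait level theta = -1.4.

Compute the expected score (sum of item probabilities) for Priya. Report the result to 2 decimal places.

P(theta) = 1 / (1 + exp(−a(theta − b)))
P_1 = 1/(1+e^{2.7360}) = 0.0609
P_2 = 1/(1+e^{0.0000}) = 0.5000
E[score] = 0.0609 + 0.5000 = 0.5609

0.56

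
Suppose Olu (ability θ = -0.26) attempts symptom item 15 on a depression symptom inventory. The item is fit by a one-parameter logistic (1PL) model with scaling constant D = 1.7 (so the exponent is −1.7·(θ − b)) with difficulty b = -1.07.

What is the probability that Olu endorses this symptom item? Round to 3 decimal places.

0.799

P(θ) = 1 / (1 + exp(−D·(θ − b)))
Exponent: 1.7 × (-0.26 − (-1.07)) = 1.3770
1/(1 + e^{-1.3770}) = 0.7985
P = 0.7985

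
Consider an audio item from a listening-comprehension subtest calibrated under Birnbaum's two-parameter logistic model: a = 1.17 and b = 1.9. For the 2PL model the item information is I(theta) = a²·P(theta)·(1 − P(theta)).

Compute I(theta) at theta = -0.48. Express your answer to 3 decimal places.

0.075

P = 1/(1+e^{2.7846}) = 0.0582
P(1−P) = 0.0582 × 0.9418 = 0.0548
I = a² × P(1−P) = 1.17² × 0.0548 = 0.07499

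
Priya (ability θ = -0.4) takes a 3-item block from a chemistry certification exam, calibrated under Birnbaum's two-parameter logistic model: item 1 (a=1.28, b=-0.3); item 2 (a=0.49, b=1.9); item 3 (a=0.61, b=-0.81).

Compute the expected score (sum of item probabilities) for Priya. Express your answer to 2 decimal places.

P(θ) = 1 / (1 + exp(−a(θ − b)))
P_1 = 1/(1+e^{0.1280}) = 0.4680
P_2 = 1/(1+e^{1.1270}) = 0.2447
P_3 = 1/(1+e^{-0.2501}) = 0.5622
E[score] = 0.4680 + 0.2447 + 0.5622 = 1.2750

1.27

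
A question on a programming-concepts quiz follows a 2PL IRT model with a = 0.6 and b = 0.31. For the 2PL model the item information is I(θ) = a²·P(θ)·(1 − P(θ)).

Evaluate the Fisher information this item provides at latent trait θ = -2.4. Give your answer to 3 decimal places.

P = 1/(1+e^{1.6260}) = 0.1644
P(1−P) = 0.1644 × 0.8356 = 0.1374
I = a² × P(1−P) = 0.6² × 0.1374 = 0.04945

0.049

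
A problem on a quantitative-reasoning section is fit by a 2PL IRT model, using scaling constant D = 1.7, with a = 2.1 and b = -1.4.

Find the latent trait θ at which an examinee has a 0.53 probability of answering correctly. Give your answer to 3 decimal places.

P(θ) = 1 / (1 + exp(−D·a(θ − b)))
logit = ln(0.5300/0.4700) = 0.1201
θ = b + logit/(1.7·a) = -1.4 + 0.1201/3.5700 = -1.3663

-1.366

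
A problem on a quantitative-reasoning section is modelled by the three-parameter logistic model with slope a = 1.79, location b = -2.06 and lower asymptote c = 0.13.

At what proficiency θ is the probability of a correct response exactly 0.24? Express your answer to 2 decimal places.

P(θ) = c + (1 − c) · 1 / (1 + exp(−a(θ − b)))
Remove guessing floor: (0.24 − 0.13)/(1 − 0.13) = 0.1264
logit = ln(0.1264/0.8736) = -1.9328
θ = b + logit/(a) = -2.06 + (-1.9328)/1.7900 = -3.1398

-3.14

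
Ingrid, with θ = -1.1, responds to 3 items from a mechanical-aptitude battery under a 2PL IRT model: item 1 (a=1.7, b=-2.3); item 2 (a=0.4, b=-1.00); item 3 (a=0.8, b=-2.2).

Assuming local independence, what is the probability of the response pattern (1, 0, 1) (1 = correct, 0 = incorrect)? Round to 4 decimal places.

P(θ) = 1 / (1 + exp(−a(θ − b)))
P_1 = 1/(1+e^{-2.0400}) = 0.8849
P_2 = 1/(1+e^{0.0400}) = 0.4900
P_3 = 1/(1+e^{-0.8800}) = 0.7068
L = P_1 × (1−P_2) × P_3 = 0.8849 × 0.5100 × 0.7068 = 0.31900

0.3190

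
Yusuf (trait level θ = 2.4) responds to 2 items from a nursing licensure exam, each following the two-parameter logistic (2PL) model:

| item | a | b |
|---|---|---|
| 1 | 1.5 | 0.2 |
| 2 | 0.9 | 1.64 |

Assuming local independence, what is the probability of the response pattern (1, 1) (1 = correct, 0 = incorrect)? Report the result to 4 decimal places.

0.6410

P(θ) = 1 / (1 + exp(−a(θ − b)))
P_1 = 1/(1+e^{-3.3000}) = 0.9644
P_2 = 1/(1+e^{-0.6840}) = 0.6646
L = P_1 × P_2 = 0.9644 × 0.6646 = 0.64099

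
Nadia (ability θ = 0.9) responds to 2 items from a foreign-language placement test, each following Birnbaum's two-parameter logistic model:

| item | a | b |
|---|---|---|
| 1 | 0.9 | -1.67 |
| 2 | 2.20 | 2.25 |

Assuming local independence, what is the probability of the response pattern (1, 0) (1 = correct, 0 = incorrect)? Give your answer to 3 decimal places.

P(θ) = 1 / (1 + exp(−a(θ − b)))
P_1 = 1/(1+e^{-2.3130}) = 0.9099
P_2 = 1/(1+e^{2.9700}) = 0.0488
L = P_1 × (1−P_2) = 0.9099 × 0.9512 = 0.86554

0.866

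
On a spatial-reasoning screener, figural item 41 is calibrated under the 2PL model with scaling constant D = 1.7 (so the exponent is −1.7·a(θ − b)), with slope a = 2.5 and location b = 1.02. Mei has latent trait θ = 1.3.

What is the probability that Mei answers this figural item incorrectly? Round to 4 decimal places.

P(θ) = 1 / (1 + exp(−D·a(θ − b)))
Exponent: 1.7 × 2.5 × (1.3 − 1.02) = 1.1900
1/(1 + e^{-1.1900}) = 0.7667
P = 0.7667
P(incorrect) = 1 − 0.7667 = 0.2333

0.2333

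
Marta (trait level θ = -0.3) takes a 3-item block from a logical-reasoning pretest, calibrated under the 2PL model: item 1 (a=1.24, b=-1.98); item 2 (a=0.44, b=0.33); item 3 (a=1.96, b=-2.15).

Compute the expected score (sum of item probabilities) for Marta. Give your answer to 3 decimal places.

P(θ) = 1 / (1 + exp(−a(θ − b)))
P_1 = 1/(1+e^{-2.0832}) = 0.8893
P_2 = 1/(1+e^{0.2772}) = 0.4311
P_3 = 1/(1+e^{-3.6260}) = 0.9741
E[score] = 0.8893 + 0.4311 + 0.9741 = 2.2945

2.294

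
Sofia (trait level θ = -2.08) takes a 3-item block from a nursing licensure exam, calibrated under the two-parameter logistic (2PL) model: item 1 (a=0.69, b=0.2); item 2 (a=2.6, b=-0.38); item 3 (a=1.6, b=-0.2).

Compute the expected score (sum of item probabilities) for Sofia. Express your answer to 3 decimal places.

0.231

P(θ) = 1 / (1 + exp(−a(θ − b)))
P_1 = 1/(1+e^{1.5732}) = 0.1718
P_2 = 1/(1+e^{4.4200}) = 0.0119
P_3 = 1/(1+e^{3.0080}) = 0.0471
E[score] = 0.1718 + 0.0119 + 0.0471 = 0.2307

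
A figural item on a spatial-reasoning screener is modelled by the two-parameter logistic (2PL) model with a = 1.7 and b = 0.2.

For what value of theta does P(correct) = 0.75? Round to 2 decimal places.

P(theta) = 1 / (1 + exp(−a(theta − b)))
logit = ln(0.7500/0.2500) = 1.0986
theta = b + logit/(a) = 0.2 + 1.0986/1.7000 = 0.8462

0.85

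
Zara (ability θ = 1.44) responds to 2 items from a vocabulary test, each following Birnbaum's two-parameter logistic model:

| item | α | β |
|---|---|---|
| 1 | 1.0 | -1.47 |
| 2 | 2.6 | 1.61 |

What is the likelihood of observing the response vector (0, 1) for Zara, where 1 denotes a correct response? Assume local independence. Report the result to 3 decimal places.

0.020

P(θ) = 1 / (1 + exp(−α(θ − β)))
P_1 = 1/(1+e^{-2.9100}) = 0.9483
P_2 = 1/(1+e^{0.4420}) = 0.3913
L = (1−P_1) × P_2 = 0.0517 × 0.3913 = 0.02021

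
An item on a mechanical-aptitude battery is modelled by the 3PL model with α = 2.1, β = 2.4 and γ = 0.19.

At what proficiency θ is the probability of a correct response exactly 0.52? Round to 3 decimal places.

P(θ) = γ + (1 − γ) · 1 / (1 + exp(−α(θ − β)))
Remove guessing floor: (0.52 − 0.19)/(1 − 0.19) = 0.4074
logit = ln(0.4074/0.5926) = -0.3747
θ = β + logit/(α) = 2.4 + (-0.3747)/2.1000 = 2.2216

2.222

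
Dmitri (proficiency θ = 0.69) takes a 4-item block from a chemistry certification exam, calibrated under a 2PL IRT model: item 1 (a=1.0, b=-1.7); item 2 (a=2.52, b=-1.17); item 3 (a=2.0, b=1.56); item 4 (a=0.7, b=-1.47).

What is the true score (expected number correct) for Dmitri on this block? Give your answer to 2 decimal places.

P(θ) = 1 / (1 + exp(−a(θ − b)))
P_1 = 1/(1+e^{-2.3900}) = 0.9161
P_2 = 1/(1+e^{-4.6872}) = 0.9909
P_3 = 1/(1+e^{1.7400}) = 0.1493
P_4 = 1/(1+e^{-1.5120}) = 0.8194
E[score] = 0.9161 + 0.9909 + 0.1493 + 0.8194 = 2.8756

2.88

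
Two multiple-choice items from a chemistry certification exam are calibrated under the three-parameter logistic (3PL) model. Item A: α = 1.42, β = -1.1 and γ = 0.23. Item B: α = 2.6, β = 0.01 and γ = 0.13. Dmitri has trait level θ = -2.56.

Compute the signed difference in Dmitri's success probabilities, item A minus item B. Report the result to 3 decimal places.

0.185

P(θ) = γ + (1 − γ) · 1 / (1 + exp(−α(θ − β)))
P_A = 0.3160
P_B = 0.1311
P_A − P_B = 0.1849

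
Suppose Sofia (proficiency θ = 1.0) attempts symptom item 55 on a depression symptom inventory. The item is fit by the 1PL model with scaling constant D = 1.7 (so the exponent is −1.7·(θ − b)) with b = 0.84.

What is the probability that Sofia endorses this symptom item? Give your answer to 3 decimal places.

P(θ) = 1 / (1 + exp(−D·(θ − b)))
Exponent: 1.7 × (1.0 − 0.84) = 0.2720
1/(1 + e^{-0.2720}) = 0.5676
P = 0.5676

0.568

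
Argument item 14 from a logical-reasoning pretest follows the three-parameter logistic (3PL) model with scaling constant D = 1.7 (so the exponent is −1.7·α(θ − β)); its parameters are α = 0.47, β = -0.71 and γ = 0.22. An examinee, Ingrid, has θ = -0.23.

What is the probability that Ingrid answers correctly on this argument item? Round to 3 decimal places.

0.684

P(θ) = γ + (1 − γ) · 1 / (1 + exp(−D·α(θ − β)))
Exponent: 1.7 × 0.47 × (-0.23 − (-0.71)) = 0.3835
1/(1 + e^{-0.3835}) = 0.5947
P = 0.22 + 0.78 × 0.5947 = 0.6839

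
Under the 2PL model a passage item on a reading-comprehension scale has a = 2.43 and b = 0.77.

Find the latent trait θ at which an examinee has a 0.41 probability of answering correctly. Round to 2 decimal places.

P(θ) = 1 / (1 + exp(−a(θ − b)))
logit = ln(0.4100/0.5900) = -0.3640
θ = b + logit/(a) = 0.77 + (-0.3640)/2.4300 = 0.6202

0.62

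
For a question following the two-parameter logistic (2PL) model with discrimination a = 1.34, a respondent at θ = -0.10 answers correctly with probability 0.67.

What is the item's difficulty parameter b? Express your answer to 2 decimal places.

P(θ) = 1 / (1 + exp(−a(θ − b)))
logit(0.67) = ln(0.67/0.33) = 0.7082
b = θ − logit/(a) = -0.10 − 0.7082/1.3400 = -0.6285

-0.63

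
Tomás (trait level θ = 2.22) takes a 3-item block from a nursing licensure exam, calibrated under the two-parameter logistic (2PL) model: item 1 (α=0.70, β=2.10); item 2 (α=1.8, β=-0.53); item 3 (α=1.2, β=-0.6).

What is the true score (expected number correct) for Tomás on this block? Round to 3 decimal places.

P(θ) = 1 / (1 + exp(−α(θ − β)))
P_1 = 1/(1+e^{-0.0840}) = 0.5210
P_2 = 1/(1+e^{-4.9500}) = 0.9930
P_3 = 1/(1+e^{-3.3840}) = 0.9672
E[score] = 0.5210 + 0.9930 + 0.9672 = 2.4812

2.481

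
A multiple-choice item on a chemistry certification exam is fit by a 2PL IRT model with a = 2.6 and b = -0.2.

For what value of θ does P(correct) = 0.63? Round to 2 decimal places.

P(θ) = 1 / (1 + exp(−a(θ − b)))
logit = ln(0.6300/0.3700) = 0.5322
θ = b + logit/(a) = -0.2 + 0.5322/2.6000 = 0.0047

0.00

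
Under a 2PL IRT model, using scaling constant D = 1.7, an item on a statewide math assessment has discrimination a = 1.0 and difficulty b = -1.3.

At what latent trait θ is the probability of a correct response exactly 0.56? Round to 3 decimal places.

P(θ) = 1 / (1 + exp(−D·a(θ − b)))
logit = ln(0.5600/0.4400) = 0.2412
θ = b + logit/(1.7·a) = -1.3 + 0.2412/1.7000 = -1.1581

-1.158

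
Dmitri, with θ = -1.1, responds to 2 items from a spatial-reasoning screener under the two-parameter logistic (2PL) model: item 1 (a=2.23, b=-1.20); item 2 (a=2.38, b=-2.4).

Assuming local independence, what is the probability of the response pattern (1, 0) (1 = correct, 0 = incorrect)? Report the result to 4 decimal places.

P(θ) = 1 / (1 + exp(−a(θ − b)))
P_1 = 1/(1+e^{-0.2230}) = 0.5555
P_2 = 1/(1+e^{-3.0940}) = 0.9566
L = P_1 × (1−P_2) = 0.5555 × 0.0434 = 0.02408

0.0241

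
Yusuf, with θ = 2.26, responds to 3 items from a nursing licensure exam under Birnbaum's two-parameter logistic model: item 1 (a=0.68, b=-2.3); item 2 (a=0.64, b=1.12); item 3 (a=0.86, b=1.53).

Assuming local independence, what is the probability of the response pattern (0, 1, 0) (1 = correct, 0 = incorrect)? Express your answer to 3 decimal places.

0.010

P(θ) = 1 / (1 + exp(−a(θ − b)))
P_1 = 1/(1+e^{-3.1008}) = 0.9569
P_2 = 1/(1+e^{-0.7296}) = 0.6747
P_3 = 1/(1+e^{-0.6278}) = 0.6520
L = (1−P_1) × P_2 × (1−P_3) = 0.0431 × 0.6747 × 0.3480 = 0.01011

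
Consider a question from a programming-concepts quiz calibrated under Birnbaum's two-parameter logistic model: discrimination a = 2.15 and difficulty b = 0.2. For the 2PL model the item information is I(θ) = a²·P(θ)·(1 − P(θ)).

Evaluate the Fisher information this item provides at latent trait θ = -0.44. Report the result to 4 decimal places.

P = 1/(1+e^{1.3760}) = 0.2017
P(1−P) = 0.2017 × 0.7983 = 0.1610
I = a² × P(1−P) = 2.15² × 0.1610 = 0.74417

0.7442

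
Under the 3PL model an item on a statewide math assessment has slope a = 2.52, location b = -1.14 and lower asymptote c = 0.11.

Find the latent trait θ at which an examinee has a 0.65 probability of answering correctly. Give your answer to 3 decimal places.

-0.968

P(θ) = c + (1 − c) · 1 / (1 + exp(−a(θ − b)))
Remove guessing floor: (0.65 − 0.11)/(1 − 0.11) = 0.6067
logit = ln(0.6067/0.3933) = 0.4336
θ = b + logit/(a) = -1.14 + 0.4336/2.5200 = -0.9679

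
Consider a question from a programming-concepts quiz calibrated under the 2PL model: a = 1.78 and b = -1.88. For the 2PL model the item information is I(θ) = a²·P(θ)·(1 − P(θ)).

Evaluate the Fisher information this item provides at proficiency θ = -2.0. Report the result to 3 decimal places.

0.783

P = 1/(1+e^{0.2136}) = 0.4468
P(1−P) = 0.4468 × 0.5532 = 0.2472
I = a² × P(1−P) = 1.78² × 0.2472 = 0.78313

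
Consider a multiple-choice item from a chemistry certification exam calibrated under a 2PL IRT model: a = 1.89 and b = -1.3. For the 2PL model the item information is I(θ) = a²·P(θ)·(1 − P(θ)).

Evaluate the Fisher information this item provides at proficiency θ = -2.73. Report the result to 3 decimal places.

0.210

P = 1/(1+e^{2.7027}) = 0.0628
P(1−P) = 0.0628 × 0.9372 = 0.0589
I = a² × P(1−P) = 1.89² × 0.0589 = 0.21028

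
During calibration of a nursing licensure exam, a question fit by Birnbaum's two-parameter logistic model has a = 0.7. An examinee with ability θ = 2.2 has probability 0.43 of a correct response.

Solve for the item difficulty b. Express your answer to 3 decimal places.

2.603

P(θ) = 1 / (1 + exp(−a(θ − b)))
logit(0.43) = ln(0.43/0.57) = -0.2819
b = θ − logit/(a) = 2.2 − (-0.2819)/0.7000 = 2.6026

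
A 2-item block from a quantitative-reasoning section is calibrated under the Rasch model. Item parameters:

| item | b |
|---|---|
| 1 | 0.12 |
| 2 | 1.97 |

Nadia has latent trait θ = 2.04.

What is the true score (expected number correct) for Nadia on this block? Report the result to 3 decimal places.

P(θ) = 1 / (1 + exp(−(θ − b)))
P_1 = 1/(1+e^{-1.9200}) = 0.8721
P_2 = 1/(1+e^{-0.0700}) = 0.5175
E[score] = 0.8721 + 0.5175 = 1.3896

1.390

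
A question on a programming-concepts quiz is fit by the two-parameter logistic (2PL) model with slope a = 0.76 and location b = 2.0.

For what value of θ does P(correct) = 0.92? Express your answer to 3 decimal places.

P(θ) = 1 / (1 + exp(−a(θ − b)))
logit = ln(0.9200/0.0800) = 2.4423
θ = b + logit/(a) = 2.0 + 2.4423/0.7600 = 5.2136

5.214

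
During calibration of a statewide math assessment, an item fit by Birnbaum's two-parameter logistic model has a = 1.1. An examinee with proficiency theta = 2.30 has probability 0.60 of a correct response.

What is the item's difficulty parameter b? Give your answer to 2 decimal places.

P(theta) = 1 / (1 + exp(−a(theta − b)))
logit(0.60) = ln(0.60/0.40) = 0.4055
b = theta − logit/(a) = 2.30 − 0.4055/1.1000 = 1.9314

1.93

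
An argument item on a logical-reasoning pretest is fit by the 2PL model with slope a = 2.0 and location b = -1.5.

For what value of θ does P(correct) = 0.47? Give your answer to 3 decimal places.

-1.560

P(θ) = 1 / (1 + exp(−a(θ − b)))
logit = ln(0.4700/0.5300) = -0.1201
θ = b + logit/(a) = -1.5 + (-0.1201)/2.0000 = -1.5601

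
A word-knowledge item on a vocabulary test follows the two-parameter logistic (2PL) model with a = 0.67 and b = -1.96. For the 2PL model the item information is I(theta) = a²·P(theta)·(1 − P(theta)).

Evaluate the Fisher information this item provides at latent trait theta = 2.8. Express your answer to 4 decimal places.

P = 1/(1+e^{-3.1892}) = 0.9604
P(1−P) = 0.9604 × 0.0396 = 0.0380
I = a² × P(1−P) = 0.67² × 0.0380 = 0.01706

0.0171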